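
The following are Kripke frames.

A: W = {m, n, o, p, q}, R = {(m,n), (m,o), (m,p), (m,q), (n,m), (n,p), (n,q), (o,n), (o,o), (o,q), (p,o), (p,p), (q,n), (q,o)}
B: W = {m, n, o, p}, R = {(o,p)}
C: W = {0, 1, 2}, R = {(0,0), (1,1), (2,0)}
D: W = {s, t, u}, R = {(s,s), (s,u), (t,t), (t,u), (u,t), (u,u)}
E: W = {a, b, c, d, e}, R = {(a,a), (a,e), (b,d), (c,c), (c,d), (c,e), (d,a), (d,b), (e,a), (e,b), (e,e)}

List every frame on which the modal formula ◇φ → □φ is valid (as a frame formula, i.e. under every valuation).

B, C

The schema corresponds to partial functionality: ∀x ∀y ∀z (Rxy ∧ Rxz → y = z).
A: fails — m sees both n and o.
B: ✓.
C: ✓.
D: fails — s sees both s and u.
E: fails — a sees both a and e.
Valid on: B, C.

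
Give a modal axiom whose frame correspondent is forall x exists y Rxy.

The condition is seriality. The D schema □q → ◇q defines it.
Suppose □q→◇q is valid. At any x set V(q)=W. Then □q at x, so ◇q at x, so x has a successor.

□q → ◇q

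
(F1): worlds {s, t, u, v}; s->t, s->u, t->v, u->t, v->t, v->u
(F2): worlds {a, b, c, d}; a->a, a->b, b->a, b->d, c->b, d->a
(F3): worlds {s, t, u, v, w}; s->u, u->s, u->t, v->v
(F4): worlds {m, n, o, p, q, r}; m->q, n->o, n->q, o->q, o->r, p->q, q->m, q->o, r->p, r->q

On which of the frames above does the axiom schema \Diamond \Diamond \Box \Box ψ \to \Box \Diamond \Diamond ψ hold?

(F2)

This is the axiom for a generalized confluence (Geach) condition; its first-order frame correspondent is \forall x \forall y \forall z ((x R^2 y \wedge xRz) \to \exists w (y R^2 w \wedge z R^2 w)).
(F1): fails — sR²t, sRu but no w with tR²w and uR²w.
(F2): ✓.
(F3): fails — sR²s, sRu but no w* with sR²w* and uR²w*.
(F4): fails — mR²m, mRq but no w with mR²w and qR²w.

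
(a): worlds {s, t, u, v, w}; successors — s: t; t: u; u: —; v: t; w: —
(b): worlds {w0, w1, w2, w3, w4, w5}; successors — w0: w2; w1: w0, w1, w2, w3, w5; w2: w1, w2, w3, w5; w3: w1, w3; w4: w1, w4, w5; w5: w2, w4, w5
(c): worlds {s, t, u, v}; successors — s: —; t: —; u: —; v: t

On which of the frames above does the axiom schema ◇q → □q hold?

(a), (c)

Frame correspondent (Sahlqvist): ∀x ∀y ∀z (Rxy ∧ Rxz → y = z) — i.e. partial functionality.
(a): holds.
(b): fails — w1 sees both w0 and w1.
(c): holds.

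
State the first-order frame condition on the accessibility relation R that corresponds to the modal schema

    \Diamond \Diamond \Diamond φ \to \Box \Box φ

This is a Sahlqvist (Geach-type) schema ◇^3□^0φ → □^2◇^0φ.
First-order correspondent: \forall x \forall y \forall z ((x R^3 y \wedge x R^2 z) \to \exists w (y = w \wedge z = w)).

\forall x \forall y \forall z ((x R^3 y \wedge x R^2 z) \to \exists w (y = w \wedge z = w))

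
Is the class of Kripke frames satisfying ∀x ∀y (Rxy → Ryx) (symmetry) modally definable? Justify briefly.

Yes: it is symmetry, defined by the B schema p → □◇p.
Suppose p→□◇p is valid. Take Rxy and set V(p)={x}. Then p at x, so □◇p at x, so ◇p at y, so some z with Ryz has p; z=x, i.e. Ryx.

Definable; p → □◇p defines it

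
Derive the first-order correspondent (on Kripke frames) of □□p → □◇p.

This is a Sahlqvist (Geach-type) schema ◇^0□^2p → □^1◇^1p.
Minimal-valuation argument: fix x; take any y with xR^0y and any z with xR^1z. Set V(p) to the set of worlds R-reachable from y in exactly 2 steps. Then □^2p holds at y, so the antecedent holds at x; validity forces ◇^1p at z, giving a w with zR^1w and yR^2w.
First-order correspondent: ∀x ∀z (xRz → ∃w (xR²w ∧ zRw)).

∀x ∀z (xRz → ∃w (xR²w ∧ zRw))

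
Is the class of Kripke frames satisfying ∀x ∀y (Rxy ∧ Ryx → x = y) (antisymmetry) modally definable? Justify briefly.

Modal frame validity is preserved under surjective bounded morphisms.
The 6-cycle (worlds a,b,c,d,e,f with a→b→c→d→e→f→a) is antisymmetric. Sending even-indexed worlds to • and odd-indexed worlds to ∘ is a surjective bounded morphism onto the two-world frame with •↔∘, which is not antisymmetric.
So no modal formula (or set of formulas) defines exactly the antisymmetric frames.

No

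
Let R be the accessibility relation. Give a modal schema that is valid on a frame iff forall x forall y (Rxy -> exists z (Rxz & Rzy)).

□□r → □r

The condition is density. The C4 schema □□r → □r defines it.
Suppose □□r→□r is valid. Take Rxy and set V(r)={w : xR²w}. Then □□r at x, so □r at x, so r at y, i.e. ∃z(Rxz∧Rzy).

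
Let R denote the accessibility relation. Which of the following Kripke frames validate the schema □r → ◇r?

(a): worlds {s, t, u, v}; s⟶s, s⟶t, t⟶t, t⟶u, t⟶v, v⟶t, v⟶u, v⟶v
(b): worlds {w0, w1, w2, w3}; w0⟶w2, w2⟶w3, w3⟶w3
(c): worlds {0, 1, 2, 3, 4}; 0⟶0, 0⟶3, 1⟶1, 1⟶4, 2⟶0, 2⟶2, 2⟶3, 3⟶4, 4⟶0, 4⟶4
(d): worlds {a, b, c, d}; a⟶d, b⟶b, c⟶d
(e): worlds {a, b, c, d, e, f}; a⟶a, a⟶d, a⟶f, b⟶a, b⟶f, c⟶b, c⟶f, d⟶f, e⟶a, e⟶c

(c)

Frame correspondent (Sahlqvist): ∀x ∃y Rxy — i.e. seriality.
(a): fails — world u has no successor.
(b): fails — world w1 has no successor.
(c): condition met.
(d): fails — world d has no successor.
(e): fails — world f has no successor.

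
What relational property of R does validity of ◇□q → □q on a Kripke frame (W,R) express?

This is frame-equivalent to ◇q → □◇q (substitute ¬q for q and contrapose).
Suppose ◇q→□◇q is valid. Take Rxy, Rxz and set V(q)={y}. Then ◇q at x, so □◇q at x, so ◇q at z, so some w with Rzw has q; w=y, i.e. Rzy. By symmetry of the argument, Ryz.
The converse is a direct semantic check.
So the correspondent is the Euclidean property.

the Euclidean property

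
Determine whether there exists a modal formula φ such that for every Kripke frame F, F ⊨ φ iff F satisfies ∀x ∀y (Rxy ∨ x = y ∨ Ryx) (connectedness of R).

If a class were modally definable it would be closed under disjoint unions (Goldblatt–Thomason).
Take 3 disjoint single-world reflexive frames: each is trivially connected, but their disjoint union has 3 worlds with no edge between distinct components, so it is not connected.
So no modal formula (or set of formulas) defines exactly the connected frames.

No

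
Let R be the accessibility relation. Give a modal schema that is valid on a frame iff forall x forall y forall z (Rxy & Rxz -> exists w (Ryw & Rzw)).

The condition is convergence. The .2 schema ◇□ψ → □◇ψ defines it.

◇□ψ → □◇ψ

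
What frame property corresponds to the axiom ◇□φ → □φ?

the Euclidean property: ∀x ∀y ∀z (Rxy ∧ Rxz → Ryz)

This is frame-equivalent to ◇φ → □◇φ (substitute ¬φ for φ and contrapose).
Suppose ◇φ→□◇φ is valid. Take Rxy, Rxz and set V(φ)={y}. Then ◇φ at x, so □◇φ at x, so ◇φ at z, so some w with Rzw has φ; w=y, i.e. Rzy. By symmetry of the argument, Ryz.
Conversely, on a frame with the Euclidean property the schema holds at every world under every valuation.
So the correspondent is the Euclidean property.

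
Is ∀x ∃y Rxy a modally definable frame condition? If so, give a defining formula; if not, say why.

Yes: it is seriality, defined by the D schema □p → ◇p.
Suppose □p→◇p is valid. At any x set V(p)=W. Then □p at x, so ◇p at x, so x has a successor.

Definable; □p → ◇p defines it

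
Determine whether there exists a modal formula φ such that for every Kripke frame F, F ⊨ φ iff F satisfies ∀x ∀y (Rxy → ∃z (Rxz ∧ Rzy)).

Yes, by □□q → □q

The condition is density. A defining modal formula is □□q → □q.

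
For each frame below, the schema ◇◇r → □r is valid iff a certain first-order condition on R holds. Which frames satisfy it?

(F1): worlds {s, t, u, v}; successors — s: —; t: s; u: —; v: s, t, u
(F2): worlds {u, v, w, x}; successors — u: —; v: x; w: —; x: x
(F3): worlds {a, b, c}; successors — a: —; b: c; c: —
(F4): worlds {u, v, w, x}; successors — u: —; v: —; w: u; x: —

The schema corresponds to a generalized confluence (Geach) condition: ∀x ∀y ∀z ((xR²y ∧ xRz) → ∃w (y = w ∧ z = w)).
(F1): fails — vR²s, vRt but s ≠ t.
(F2): satisfies the condition.
(F3): satisfies the condition.
(F4): satisfies the condition.

(F2), (F3), (F4)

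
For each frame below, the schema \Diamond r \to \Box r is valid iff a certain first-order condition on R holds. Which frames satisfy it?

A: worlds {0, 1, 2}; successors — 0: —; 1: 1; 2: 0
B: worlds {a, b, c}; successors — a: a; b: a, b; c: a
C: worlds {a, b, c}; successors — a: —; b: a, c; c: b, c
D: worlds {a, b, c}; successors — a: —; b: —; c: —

A, D

The schema corresponds to partial functionality: \forall x \forall y \forall z (Rxy \wedge Rxz \to y = z).
A: condition met.
B: fails — b sees both a and b.
C: fails — b sees both a and c.
D: condition met.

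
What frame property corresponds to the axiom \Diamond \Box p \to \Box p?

the Euclidean property

This is frame-equivalent to ◇p → □◇p (substitute ¬p for p and contrapose).
Suppose ◇p→□◇p is valid. Take Rxy, Rxz and set V(p)={y}. Then ◇p at x, so □◇p at x, so ◇p at z, so some w with Rzw has p; w=y, i.e. Rzy. By symmetry of the argument, Ryz.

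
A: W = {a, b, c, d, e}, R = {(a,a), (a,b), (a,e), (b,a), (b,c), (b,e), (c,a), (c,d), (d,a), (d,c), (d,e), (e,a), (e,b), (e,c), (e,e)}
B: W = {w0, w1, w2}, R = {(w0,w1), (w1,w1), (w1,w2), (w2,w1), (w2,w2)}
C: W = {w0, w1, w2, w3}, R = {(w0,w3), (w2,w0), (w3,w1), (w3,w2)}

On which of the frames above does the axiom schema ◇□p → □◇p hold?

Frame correspondent (Sahlqvist): ∀x ∀y ∀z (Rxy ∧ Rxz → ∃w (Ryw ∧ Rzw)) — i.e. convergence.
A: satisfies the condition.
B: satisfies the condition.
C: fails — Rw3w1 and Rw3w1 but w1 and w1 have no common successor.

A, B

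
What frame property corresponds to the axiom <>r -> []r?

Suppose ◇r→□r is valid. Take Rxy, Rxz and set V(r)={y}. Then ◇r at x, so □r at x, so r at z, i.e. z=y.
The converse is a direct semantic check.
So the correspondent is partial functionality.

Partial functionality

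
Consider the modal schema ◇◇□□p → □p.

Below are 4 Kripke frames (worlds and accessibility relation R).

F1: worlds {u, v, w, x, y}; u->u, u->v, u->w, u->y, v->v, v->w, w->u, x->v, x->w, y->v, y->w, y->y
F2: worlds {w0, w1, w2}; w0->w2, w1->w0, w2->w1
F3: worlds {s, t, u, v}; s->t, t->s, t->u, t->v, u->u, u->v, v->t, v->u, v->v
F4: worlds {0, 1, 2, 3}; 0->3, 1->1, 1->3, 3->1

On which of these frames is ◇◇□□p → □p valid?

F2, F4

This is the axiom for a generalized confluence (Geach) condition; its first-order frame correspondent is ∀x ∀y ∀z ((xR²y ∧ xRz) → ∃w (yR²w ∧ z = w)).
F1: fails — uR²v, uRy but no t with vR²t and y=t.
F2: ✓.
F3: fails — sR²s, sRt but no w with sR²w and t=w.
F4: ✓.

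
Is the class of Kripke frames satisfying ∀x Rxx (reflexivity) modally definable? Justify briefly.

Definable; □r → r defines it

The condition is reflexivity. A defining modal formula is □r → r.
Suppose □r→r is valid. At any x set V(r)={w : Rxw}. Then □r holds at x, so r holds at x, i.e. Rxx.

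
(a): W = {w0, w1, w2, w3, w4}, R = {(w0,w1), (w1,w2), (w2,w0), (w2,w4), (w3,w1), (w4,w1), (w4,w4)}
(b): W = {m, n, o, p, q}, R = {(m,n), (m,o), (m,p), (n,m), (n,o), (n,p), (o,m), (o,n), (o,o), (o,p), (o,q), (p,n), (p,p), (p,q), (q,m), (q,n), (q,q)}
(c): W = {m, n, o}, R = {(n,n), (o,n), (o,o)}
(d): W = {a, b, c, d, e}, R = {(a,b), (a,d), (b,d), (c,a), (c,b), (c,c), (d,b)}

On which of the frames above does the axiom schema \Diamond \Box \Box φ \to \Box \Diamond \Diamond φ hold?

(a), (b), (c)

Frame correspondent (Sahlqvist): \forall x \forall y \forall z ((xRy \wedge xRz) \to \exists w (y R^2 w \wedge z R^2 w)) — i.e. a generalized confluence (Geach) condition.
(a): satisfies the condition.
(b): satisfies the condition.
(c): satisfies the condition.
(d): fails — aRb, aRd but no w with bR²w and dR²w.
Valid on: (a), (b), (c).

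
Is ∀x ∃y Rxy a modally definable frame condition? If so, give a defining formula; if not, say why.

Yes, by □p → ◇p

The condition is seriality. A defining modal formula is □p → ◇p.
Suppose □p→◇p is valid. At any x set V(p)=W. Then □p at x, so ◇p at x, so x has a successor.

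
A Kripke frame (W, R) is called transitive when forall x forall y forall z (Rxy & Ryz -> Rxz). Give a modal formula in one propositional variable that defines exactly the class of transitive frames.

This is transitivity; the standard corresponding axiom is 4: □q → □□q.
Suppose □q→□□q is valid. Take Rxy, Ryz and set V(q)={w : Rxw}. Then □q at x, so □□q at x, so □q at y, so q at z, i.e. Rxz.

□q → □□q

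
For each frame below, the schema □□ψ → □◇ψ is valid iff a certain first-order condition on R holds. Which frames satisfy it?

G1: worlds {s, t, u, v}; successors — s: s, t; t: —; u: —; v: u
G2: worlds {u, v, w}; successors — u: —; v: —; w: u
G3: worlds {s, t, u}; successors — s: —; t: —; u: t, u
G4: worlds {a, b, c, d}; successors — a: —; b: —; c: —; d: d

The schema corresponds to a generalized confluence (Geach) condition: ∀x ∀z (xRz → ∃w (xR²w ∧ zRw)).
G1: fails — sRt but no w with sR²w and tRw.
G2: fails — wRu but no t with wR²t and uRt.
G3: fails — uRt but no w with uR²w and tRw.
G4: condition met.
Valid on: G4.

G4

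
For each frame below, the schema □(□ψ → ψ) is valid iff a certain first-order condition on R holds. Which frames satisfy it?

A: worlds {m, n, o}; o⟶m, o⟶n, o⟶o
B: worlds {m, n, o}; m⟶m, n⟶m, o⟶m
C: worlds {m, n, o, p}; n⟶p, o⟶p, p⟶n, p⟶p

B

The schema corresponds to shift-reflexivity: ∀x ∀y (Rxy → Ryy).
A: fails — Rom but not Rmm.
B: satisfies the condition.
C: fails — Rpn but not Rnn.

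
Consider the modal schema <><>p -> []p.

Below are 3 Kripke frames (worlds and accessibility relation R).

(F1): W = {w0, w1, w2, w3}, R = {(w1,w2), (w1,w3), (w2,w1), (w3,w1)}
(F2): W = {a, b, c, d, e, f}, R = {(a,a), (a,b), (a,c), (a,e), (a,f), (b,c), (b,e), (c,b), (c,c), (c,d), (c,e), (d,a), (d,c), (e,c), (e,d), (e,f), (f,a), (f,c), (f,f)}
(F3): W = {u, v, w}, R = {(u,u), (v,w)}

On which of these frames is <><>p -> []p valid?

This is the axiom for a generalized confluence (Geach) condition; its first-order frame correspondent is forall x forall y forall z ((x R^2 y & xRz) -> exists w (y = w & z = w)).
(F1): fails — w1R²w1, w1Rw2 but w1 ≠ w2.
(F2): fails — aR²a, aRb but a ≠ b.
(F3): satisfies the condition.

(F3)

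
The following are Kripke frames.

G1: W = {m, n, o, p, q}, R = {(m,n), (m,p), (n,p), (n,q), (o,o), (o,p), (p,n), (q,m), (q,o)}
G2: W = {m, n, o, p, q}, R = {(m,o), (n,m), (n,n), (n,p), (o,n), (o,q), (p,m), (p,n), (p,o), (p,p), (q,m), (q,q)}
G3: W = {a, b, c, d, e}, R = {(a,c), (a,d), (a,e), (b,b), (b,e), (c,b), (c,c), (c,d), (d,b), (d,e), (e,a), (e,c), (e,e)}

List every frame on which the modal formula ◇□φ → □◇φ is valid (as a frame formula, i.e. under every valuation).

This is the axiom for convergence; its first-order frame correspondent is ∀x ∀y ∀z (Rxy ∧ Rxz → ∃w (Ryw ∧ Rzw)).
G1: fails — Rmn and Rmp but n and p have no common successor.
G2: fails — Rnn and Rnm but n and m have no common successor.
G3: holds.
Valid on: G3.

G3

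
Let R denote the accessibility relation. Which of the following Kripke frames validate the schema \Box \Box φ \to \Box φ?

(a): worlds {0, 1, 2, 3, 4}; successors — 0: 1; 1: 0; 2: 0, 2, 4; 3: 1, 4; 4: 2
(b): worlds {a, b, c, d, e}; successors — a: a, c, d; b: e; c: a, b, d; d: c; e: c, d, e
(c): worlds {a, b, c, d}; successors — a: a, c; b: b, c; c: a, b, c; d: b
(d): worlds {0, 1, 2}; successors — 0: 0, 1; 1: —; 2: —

(c), (d)

The schema corresponds to density: \forall x \forall y (Rxy \to \exists z (Rxz \wedge Rzy)).
(a): fails — R10 but no z with R1z and Rz0.
(b): fails — Rdc but no z with Rdz and Rzc.
(c): satisfies the condition.
(d): satisfies the condition.
Valid on: (c), (d).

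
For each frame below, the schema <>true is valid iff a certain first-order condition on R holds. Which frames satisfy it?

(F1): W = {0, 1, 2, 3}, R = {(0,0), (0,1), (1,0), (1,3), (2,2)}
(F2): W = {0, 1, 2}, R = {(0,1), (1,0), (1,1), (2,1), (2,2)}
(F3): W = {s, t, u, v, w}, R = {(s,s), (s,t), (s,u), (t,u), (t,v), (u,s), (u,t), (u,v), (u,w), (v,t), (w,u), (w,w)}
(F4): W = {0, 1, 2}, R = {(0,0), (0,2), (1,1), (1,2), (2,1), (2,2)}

(F2), (F3), (F4)

The schema corresponds to seriality: forall x exists y Rxy.
(F1): fails — world 3 has no successor.
(F2): condition met.
(F3): condition met.
(F4): condition met.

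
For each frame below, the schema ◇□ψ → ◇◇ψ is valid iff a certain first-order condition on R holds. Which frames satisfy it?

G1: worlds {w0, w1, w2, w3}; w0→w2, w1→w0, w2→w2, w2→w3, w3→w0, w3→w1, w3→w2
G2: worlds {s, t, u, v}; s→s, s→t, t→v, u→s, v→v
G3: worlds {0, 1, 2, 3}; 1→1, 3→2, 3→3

G1, G2

The schema corresponds to a generalized confluence (Geach) condition: ∀x ∀y (xRy → ∃w (yRw ∧ xR²w)).
G1: ✓.
G2: ✓.
G3: fails — 3R2 but no w with 2Rw and 3R²w.
Valid on: G1, G2.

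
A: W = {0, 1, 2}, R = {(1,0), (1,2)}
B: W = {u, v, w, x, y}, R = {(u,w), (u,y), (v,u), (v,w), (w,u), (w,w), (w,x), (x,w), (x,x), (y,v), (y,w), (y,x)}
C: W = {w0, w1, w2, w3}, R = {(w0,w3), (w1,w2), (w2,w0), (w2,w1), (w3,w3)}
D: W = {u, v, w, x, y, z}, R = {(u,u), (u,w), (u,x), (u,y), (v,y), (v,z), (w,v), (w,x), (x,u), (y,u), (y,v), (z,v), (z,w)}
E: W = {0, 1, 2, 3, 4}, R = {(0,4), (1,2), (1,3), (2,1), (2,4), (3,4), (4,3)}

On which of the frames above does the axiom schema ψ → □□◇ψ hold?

A

This is the axiom for a generalized confluence (Geach) condition; its first-order frame correspondent is ∀x ∀z (xR²z → ∃w (x = w ∧ zRw)).
A: satisfies the condition.
B: fails — uR²u but no t with u=t and uRt.
C: fails — w0R²w3 but no w with w0=w and w3Rw.
D: fails — uR²v but no t with u=t and vRt.
E: fails — 0R²3 but no w with 0=w and 3Rw.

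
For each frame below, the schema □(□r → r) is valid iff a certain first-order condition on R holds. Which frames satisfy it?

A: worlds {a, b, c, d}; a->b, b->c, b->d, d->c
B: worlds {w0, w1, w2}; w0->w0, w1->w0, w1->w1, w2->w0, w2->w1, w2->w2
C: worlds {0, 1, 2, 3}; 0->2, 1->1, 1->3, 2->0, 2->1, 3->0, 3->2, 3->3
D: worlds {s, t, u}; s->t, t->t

This is the axiom for shift-reflexivity; its first-order frame correspondent is ∀x ∀y (Rxy → Ryy).
A: fails — Rab but not Rbb.
B: holds.
C: fails — R32 but not R22.
D: holds.
Valid on: B, D.

B, D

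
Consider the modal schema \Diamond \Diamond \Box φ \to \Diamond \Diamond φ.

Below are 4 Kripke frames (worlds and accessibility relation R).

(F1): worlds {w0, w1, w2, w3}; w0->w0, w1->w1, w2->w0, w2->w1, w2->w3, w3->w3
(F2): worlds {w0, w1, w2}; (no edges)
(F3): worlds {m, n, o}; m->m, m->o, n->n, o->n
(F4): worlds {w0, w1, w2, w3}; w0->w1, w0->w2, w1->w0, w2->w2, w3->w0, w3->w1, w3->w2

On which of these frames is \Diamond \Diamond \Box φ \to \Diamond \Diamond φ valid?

Frame correspondent (Sahlqvist): \forall x \forall y (x R^2 y \to \exists w (yRw \wedge x R^2 w)) — i.e. a generalized confluence (Geach) condition.
(F1): ✓.
(F2): ✓.
(F3): ✓.
(F4): fails — w1R²w1 but no w with w1Rw and w1R²w.

(F1), (F2), (F3)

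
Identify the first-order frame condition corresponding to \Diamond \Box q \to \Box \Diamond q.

convergence: \forall x \forall y \forall z (Rxy \wedge Rxz \to \exists w (Ryw \wedge Rzw))

Suppose ◇□q→□◇q is valid. Take Rxy, Rxz and set V(q)={w : Ryw}. Then □q at y so ◇□q at x, so □◇q at x, so ◇q at z, giving w with Rzw and Ryw.
Conversely, any frame satisfying \forall x \forall y \forall z (Rxy \wedge Rxz \to \exists w (Ryw \wedge Rzw)) validates the schema.
Frame condition: \forall x \forall y \forall z (Rxy \wedge Rxz \to \exists w (Ryw \wedge Rzw)).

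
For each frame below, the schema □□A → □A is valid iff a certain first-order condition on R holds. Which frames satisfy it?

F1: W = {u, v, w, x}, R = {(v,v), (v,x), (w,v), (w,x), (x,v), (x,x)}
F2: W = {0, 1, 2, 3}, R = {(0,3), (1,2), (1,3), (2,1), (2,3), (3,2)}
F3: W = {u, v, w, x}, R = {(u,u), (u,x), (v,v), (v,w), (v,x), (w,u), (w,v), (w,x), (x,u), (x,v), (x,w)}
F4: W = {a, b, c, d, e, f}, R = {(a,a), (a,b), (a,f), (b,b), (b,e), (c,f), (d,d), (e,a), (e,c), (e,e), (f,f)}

F1, F3, F4

This is the axiom for density; its first-order frame correspondent is ∀x ∀y (Rxy → ∃z (Rxz ∧ Rzy)).
F1: condition met.
F2: fails — R32 but no z with R3z and Rz2.
F3: condition met.
F4: condition met.
Valid on: F1, F3, F4.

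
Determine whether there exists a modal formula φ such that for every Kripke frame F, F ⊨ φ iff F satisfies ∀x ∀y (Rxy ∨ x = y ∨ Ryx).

Not modally definable

Any modally definable frame class is closed under disjoint unions.
Take 2 disjoint single-world reflexive frames: each is trivially connected, but their disjoint union has 2 worlds with no edge between distinct components, so it is not connected.
Hence connectedness of R is not modally definable.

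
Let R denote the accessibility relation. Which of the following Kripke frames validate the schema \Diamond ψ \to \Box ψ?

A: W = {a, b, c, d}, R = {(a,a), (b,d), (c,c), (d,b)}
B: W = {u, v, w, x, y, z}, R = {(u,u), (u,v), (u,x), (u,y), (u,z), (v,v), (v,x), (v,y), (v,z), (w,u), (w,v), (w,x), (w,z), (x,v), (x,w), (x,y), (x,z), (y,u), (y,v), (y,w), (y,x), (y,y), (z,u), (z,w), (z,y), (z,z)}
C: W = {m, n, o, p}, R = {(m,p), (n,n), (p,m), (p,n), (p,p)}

Frame correspondent (Sahlqvist): \forall x \forall y \forall z (Rxy \wedge Rxz \to y = z) — i.e. partial functionality.
A: holds.
B: fails — u sees both u and v.
C: fails — p sees both m and n.
Valid on: A.

A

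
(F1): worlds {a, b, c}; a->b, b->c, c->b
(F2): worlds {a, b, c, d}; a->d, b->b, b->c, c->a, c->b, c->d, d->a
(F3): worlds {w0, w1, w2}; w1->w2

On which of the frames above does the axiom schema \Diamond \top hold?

Frame correspondent (Sahlqvist): \forall x \exists y Rxy — i.e. seriality.
(F1): ✓.
(F2): ✓.
(F3): fails — world w0 has no successor.

(F1), (F2)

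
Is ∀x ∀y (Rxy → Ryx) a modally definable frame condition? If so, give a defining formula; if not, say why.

Yes: it is symmetry, defined by the B schema q → □◇q.
Suppose q→□◇q is valid. Take Rxy and set V(q)={x}. Then q at x, so □◇q at x, so ◇q at y, so some z with Ryz has q; z=x, i.e. Ryx.

Yes, by q → □◇q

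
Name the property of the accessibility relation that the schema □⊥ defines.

This is the Ver axiom.
It corresponds to emptiness of R: ∀x ∀y ¬Rxy.

emptiness of R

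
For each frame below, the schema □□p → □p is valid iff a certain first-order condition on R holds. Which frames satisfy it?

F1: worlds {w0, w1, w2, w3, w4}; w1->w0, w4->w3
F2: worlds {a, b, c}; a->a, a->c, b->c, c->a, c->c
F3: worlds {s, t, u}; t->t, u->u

This is the axiom for density; its first-order frame correspondent is ∀x ∀y (Rxy → ∃z (Rxz ∧ Rzy)).
F1: fails — Rw1w0 but no z with Rw1z and Rzw0.
F2: satisfies the condition.
F3: satisfies the condition.
Valid on: F2, F3.

F2, F3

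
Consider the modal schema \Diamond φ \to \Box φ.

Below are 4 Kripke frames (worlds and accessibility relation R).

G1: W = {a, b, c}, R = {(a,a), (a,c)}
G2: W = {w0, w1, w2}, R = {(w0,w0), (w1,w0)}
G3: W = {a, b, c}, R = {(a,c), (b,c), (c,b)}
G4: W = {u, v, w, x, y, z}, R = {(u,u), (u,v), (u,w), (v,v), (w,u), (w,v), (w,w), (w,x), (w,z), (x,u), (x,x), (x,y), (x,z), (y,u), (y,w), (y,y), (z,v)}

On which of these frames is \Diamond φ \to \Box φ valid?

G2, G3

The schema corresponds to partial functionality: \forall x \forall y \forall z (Rxy \wedge Rxz \to y = z).
G1: fails — a sees both a and c.
G2: ✓.
G3: ✓.
G4: fails — u sees both u and v.
Valid on: G2, G3.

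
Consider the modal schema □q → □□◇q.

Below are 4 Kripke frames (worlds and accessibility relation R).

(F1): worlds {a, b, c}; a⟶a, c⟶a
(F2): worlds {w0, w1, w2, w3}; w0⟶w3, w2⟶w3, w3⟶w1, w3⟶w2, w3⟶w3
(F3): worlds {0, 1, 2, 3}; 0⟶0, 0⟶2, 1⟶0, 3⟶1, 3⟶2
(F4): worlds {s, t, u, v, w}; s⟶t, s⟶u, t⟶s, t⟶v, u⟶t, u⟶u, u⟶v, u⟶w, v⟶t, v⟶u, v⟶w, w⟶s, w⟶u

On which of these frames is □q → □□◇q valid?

(F1)

The schema corresponds to a generalized confluence (Geach) condition: ∀x ∀z (xR²z → ∃w (xRw ∧ zRw)).
(F1): condition met.
(F2): fails — w0R²w1 but no w with w0Rw and w1Rw.
(F3): fails — 0R²2 but no w with 0Rw and 2Rw.
(F4): fails — sR²t but no w* with sRw* and tRw*.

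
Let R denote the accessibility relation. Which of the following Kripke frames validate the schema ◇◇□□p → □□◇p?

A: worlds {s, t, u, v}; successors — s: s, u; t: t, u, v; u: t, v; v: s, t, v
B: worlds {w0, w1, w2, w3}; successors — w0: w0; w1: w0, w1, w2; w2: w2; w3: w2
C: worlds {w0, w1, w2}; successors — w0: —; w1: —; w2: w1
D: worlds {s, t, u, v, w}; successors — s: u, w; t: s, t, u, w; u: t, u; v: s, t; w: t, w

This is the axiom for a generalized confluence (Geach) condition; its first-order frame correspondent is ∀x ∀y ∀z ((xR²y ∧ xR²z) → ∃w (yR²w ∧ zRw)).
A: ✓.
B: fails — w1R²w0, w1R²w2 but no w with w0R²w and w2Rw.
C: ✓.
D: ✓.
Valid on: A, C, D.

A, C, D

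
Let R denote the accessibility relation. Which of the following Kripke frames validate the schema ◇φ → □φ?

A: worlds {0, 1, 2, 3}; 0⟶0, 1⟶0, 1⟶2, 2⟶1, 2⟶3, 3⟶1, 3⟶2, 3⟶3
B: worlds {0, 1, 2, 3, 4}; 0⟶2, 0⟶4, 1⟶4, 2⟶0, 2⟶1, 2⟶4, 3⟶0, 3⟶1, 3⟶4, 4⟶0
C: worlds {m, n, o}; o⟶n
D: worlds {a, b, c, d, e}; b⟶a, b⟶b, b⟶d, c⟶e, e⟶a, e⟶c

Frame correspondent (Sahlqvist): ∀x ∀y ∀z (Rxy ∧ Rxz → y = z) — i.e. partial functionality.
A: fails — 1 sees both 0 and 2.
B: fails — 0 sees both 2 and 4.
C: holds.
D: fails — b sees both a and b.
Valid on: C.

C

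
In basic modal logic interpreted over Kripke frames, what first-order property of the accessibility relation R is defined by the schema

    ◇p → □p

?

Partial functionality

Suppose ◇p→□p is valid. Take Rxy, Rxz and set V(p)={y}. Then ◇p at x, so □p at x, so p at z, i.e. z=y.
The converse is a direct semantic check.
So the correspondent is partial functionality.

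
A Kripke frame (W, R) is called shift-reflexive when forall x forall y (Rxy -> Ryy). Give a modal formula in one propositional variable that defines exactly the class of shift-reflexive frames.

□(□r → r)

This is shift-reflexivity; the standard corresponding axiom is T□: □(□r → r).
Suppose □(□r→r) is valid. Take Rxy and set V(r)={w : Ryw}. Then at y, □r holds; since □(□r→r) at x, □r→r at y, so r at y, i.e. Ryy.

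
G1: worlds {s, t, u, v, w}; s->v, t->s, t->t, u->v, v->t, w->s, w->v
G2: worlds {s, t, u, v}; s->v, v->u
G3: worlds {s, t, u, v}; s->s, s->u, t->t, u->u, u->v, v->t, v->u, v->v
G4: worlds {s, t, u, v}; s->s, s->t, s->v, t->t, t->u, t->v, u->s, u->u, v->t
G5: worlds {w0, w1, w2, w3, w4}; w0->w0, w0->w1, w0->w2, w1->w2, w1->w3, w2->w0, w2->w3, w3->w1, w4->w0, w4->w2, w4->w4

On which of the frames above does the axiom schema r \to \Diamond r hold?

Frame correspondent (Sahlqvist): \forall x Rxx — i.e. reflexivity.
G1: fails — world s does not see itself.
G2: fails — world s does not see itself.
G3: holds.
G4: fails — world v does not see itself.
G5: fails — world w1 does not see itself.

G3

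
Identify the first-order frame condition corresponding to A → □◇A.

Suppose A→□◇A is valid. Take Rxy and set V(A)={x}. Then A at x, so □◇A at x, so ◇A at y, so some z with Ryz has A; z=x, i.e. Ryx.
The converse is a direct semantic check.
Frame condition: ∀x ∀y (Rxy → Ryx).

Symmetry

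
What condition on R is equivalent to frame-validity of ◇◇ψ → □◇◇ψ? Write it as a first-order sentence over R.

∀x ∀y ∀z ((xR²y ∧ xRz) → ∃w (y = w ∧ zR²w))

This is a Sahlqvist (Geach-type) schema ◇^2□^0ψ → □^1◇^2ψ.
First-order correspondent: ∀x ∀y ∀z ((xR²y ∧ xRz) → ∃w (y = w ∧ zR²w)).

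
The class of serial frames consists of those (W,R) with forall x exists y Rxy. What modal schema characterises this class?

□ψ → ◇ψ

The condition is seriality. The D schema □ψ → ◇ψ defines it.
Suppose □ψ→◇ψ is valid. At any x set V(ψ)=W. Then □ψ at x, so ◇ψ at x, so x has a successor.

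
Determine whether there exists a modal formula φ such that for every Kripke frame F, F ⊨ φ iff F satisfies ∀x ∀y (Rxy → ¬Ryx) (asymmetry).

Modal frame validity is preserved under surjective bounded morphisms.
The 3-cycle (worlds a,b,c with a→b→c→a) is asymmetric. Mapping every world to a single reflexive point • is a surjective bounded morphism, and the reflexive point is not asymmetric (R•• but asymmetry requires ¬R••).
So no modal formula (or set of formulas) defines exactly the asymmetric frames.

No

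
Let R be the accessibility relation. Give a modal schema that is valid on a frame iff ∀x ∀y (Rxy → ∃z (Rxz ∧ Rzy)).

This is density; the standard corresponding axiom is C4: □□r → □r.
Suppose □□r→□r is valid. Take Rxy and set V(r)={w : xR²w}. Then □□r at x, so □r at x, so r at y, i.e. ∃z(Rxz∧Rzy).

□□r → □r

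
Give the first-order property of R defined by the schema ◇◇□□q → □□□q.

This is a Sahlqvist (Geach-type) schema ◇^2□^2q → □^3◇^0q.
Minimal-valuation argument: fix x; take any y with xR^2y and any z with xR^3z. Set V(q) to the set of worlds R-reachable from y in exactly 2 steps. Then □^2q holds at y, so the antecedent holds at x; validity forces ◇^0q at z, giving a w with zR^0w and yR^2w.
First-order correspondent: ∀x ∀y ∀z ((xR²y ∧ xR³z) → ∃w (yR²w ∧ z = w)).

∀x ∀y ∀z ((xR²y ∧ xR³z) → ∃w (yR²w ∧ z = w))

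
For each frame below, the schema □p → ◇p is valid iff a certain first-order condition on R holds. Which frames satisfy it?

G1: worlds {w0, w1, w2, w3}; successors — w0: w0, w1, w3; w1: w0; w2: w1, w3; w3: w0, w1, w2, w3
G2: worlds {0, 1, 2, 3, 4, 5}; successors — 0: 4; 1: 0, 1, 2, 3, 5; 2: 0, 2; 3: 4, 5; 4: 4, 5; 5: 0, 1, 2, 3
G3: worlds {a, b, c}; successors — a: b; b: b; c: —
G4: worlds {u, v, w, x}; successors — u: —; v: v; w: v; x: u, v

G1, G2

This is the axiom for seriality; its first-order frame correspondent is ∀x ∃y Rxy.
G1: ✓.
G2: ✓.
G3: fails — world c has no successor.
G4: fails — world u has no successor.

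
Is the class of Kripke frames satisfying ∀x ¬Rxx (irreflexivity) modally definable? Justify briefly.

Any modally definable frame class is closed under surjective bounded morphisms.
The 5-cycle (worlds s,t,u,v,w with s→t→u→v→w→s) is irreflexive, and the map sending every world to a single reflexive point • is a surjective bounded morphism (forth: every edge maps to (•,•); back: every world has a successor). So any modal formula valid on the 5-cycle is also valid on the reflexive point, which is not irreflexive.
So the class is not modally definable.

Not definable by any modal formula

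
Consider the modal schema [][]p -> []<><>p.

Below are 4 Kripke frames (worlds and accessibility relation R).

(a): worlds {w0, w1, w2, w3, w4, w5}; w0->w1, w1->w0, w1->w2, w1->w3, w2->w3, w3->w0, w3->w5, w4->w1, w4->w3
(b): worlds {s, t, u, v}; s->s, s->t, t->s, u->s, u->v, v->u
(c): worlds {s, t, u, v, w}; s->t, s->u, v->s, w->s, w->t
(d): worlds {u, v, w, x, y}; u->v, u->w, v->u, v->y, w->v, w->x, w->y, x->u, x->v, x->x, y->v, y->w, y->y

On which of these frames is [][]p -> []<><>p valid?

(b), (d)

The schema corresponds to a generalized confluence (Geach) condition: forall x forall z (xRz -> exists w (x R^2 w & z R^2 w)).
(a): fails — w2Rw3 but no w with w2R²w and w3R²w.
(b): condition met.
(c): fails — sRt but no w* with sR²w* and tR²w*.
(d): condition met.
Valid on: (b), (d).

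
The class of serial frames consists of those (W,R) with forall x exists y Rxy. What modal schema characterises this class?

This is seriality; the standard corresponding axiom is D: □s → ◇s.

□s → ◇s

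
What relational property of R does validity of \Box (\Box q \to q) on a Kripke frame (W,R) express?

Suppose □(□q→q) is valid. Take Rxy and set V(q)={w : Ryw}. Then at y, □q holds; since □(□q→q) at x, □q→q at y, so q at y, i.e. Ryy.
Conversely, on a frame with shift-reflexivity the schema holds at every world under every valuation.
Frame condition: \forall x \forall y (Rxy \to Ryy).

shift-reflexivity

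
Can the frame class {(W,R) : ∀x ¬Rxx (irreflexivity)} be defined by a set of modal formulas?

Modal frame validity is preserved under surjective bounded morphisms.
The 5-cycle (worlds s,t,u,v,w with s→t→u→v→w→s) is irreflexive, and the map sending every world to a single reflexive point • is a surjective bounded morphism (forth: every edge maps to (•,•); back: every world has a successor). So any modal formula valid on the 5-cycle is also valid on the reflexive point, which is not irreflexive.
So the class is not modally definable.

Not definable by any modal formula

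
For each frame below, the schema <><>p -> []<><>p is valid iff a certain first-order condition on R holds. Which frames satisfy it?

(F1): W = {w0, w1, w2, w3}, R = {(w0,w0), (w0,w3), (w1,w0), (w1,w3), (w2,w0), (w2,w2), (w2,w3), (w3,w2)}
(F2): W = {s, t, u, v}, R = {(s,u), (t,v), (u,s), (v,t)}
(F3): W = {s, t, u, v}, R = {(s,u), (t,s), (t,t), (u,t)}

(F1)

Frame correspondent (Sahlqvist): forall x forall y forall z ((x R^2 y & xRz) -> exists w (y = w & z R^2 w)) — i.e. a generalized confluence (Geach) condition.
(F1): ✓.
(F2): fails — sR²s, sRu but no w with s=w and uR²w.
(F3): fails — tR²s, tRs but no w with s=w and sR²w.
Valid on: (F1).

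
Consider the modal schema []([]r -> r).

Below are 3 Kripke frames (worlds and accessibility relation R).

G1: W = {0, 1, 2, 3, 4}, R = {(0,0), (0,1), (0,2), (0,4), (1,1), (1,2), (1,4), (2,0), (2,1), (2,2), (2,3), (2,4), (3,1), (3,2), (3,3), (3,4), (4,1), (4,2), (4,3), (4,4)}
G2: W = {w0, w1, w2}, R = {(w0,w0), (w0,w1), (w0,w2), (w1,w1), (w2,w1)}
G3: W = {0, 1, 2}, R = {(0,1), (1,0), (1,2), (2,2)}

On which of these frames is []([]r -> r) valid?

G1

Frame correspondent (Sahlqvist): forall x forall y (Rxy -> Ryy) — i.e. shift-reflexivity.
G1: condition met.
G2: fails — Rw0w2 but not Rw2w2.
G3: fails — R01 but not R11.
Valid on: G1.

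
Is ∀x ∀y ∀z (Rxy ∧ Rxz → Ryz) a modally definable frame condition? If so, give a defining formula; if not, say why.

Yes: it is the Euclidean property, defined by the 5 schema ◇p → □◇p.

Yes, by ◇p → □◇p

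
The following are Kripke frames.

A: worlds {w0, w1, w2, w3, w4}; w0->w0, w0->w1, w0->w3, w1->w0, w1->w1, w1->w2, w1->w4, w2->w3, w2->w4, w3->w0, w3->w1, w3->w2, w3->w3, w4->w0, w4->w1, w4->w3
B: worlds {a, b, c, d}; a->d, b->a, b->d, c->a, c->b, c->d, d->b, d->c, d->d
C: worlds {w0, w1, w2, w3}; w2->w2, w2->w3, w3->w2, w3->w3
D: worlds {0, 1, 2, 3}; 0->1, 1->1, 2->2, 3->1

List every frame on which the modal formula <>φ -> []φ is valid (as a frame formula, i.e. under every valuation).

D

This is the axiom for partial functionality; its first-order frame correspondent is forall x forall y forall z (Rxy & Rxz -> y = z).
A: fails — w0 sees both w0 and w1.
B: fails — b sees both a and d.
C: fails — w2 sees both w2 and w3.
D: condition met.
Valid on: D.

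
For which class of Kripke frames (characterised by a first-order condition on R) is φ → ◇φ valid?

Reflexivity

This is frame-equivalent to □φ → φ (substitute ¬φ for φ and contrapose).
Suppose □φ→φ is valid. At any x set V(φ)={w : Rxw}. Then □φ holds at x, so φ holds at x, i.e. Rxx.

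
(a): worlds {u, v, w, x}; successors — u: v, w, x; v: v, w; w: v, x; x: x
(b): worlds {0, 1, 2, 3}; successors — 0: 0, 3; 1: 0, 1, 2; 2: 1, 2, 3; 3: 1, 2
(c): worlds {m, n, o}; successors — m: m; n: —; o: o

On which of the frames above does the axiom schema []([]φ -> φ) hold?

This is the axiom for shift-reflexivity; its first-order frame correspondent is forall x forall y (Rxy -> Ryy).
(a): fails — Ruw but not Rww.
(b): fails — R23 but not R33.
(c): ✓.
Valid on: (c).

(c)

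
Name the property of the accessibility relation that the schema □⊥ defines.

emptiness of R

This is the Ver axiom.
Its frame correspondent is emptiness of R — ∀x ∀y ¬Rxy.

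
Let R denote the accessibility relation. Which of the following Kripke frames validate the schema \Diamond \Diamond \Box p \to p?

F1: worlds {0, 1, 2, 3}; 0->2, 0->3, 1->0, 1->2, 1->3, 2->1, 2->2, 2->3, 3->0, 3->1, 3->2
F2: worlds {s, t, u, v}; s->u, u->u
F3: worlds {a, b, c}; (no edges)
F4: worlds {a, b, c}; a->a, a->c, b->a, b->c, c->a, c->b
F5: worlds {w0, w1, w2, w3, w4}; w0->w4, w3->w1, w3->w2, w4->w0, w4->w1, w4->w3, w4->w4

This is the axiom for a generalized confluence (Geach) condition; its first-order frame correspondent is \forall x \forall y (x R^2 y \to \exists w (yRw \wedge x = w)).
F1: fails — 0R²0 but no w with 0Rw and 0=w.
F2: fails — sR²u but no w with uRw and s=w.
F3: holds.
F4: fails — bR²a but no w with aRw and b=w.
F5: fails — w0R²w0 but no w with w0Rw and w0=w.
Valid on: F3.

F3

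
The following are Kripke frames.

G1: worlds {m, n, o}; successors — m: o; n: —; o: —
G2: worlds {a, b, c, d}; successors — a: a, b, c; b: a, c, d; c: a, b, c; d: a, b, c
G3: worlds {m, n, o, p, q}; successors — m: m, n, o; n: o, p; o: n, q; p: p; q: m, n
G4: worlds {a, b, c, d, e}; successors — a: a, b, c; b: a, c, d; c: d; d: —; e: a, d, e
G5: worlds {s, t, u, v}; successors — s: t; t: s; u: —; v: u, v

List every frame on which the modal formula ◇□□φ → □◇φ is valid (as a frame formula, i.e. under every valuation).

Frame correspondent (Sahlqvist): ∀x ∀y ∀z ((xRy ∧ xRz) → ∃w (yR²w ∧ zRw)) — i.e. a generalized confluence (Geach) condition.
G1: fails — mRo, mRo but no w with oR²w and oRw.
G2: satisfies the condition.
G3: fails — nRp, nRo but no w with pR²w and oRw.
G4: fails — aRc, aRa but no w with cR²w and aRw.
G5: fails — sRt, sRt but no w with tR²w and tRw.

G2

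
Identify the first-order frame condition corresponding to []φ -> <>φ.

Seriality

This schema is the D axiom.
Its frame correspondent is seriality — forall x exists y Rxy.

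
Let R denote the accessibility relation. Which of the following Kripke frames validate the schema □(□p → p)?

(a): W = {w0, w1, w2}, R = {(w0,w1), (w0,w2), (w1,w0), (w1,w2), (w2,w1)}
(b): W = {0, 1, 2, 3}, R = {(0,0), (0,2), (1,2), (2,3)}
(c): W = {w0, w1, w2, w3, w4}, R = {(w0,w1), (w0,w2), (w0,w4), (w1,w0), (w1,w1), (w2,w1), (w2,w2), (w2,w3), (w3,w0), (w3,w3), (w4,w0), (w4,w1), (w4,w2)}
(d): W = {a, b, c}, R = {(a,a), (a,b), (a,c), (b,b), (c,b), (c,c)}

This is the axiom for shift-reflexivity; its first-order frame correspondent is ∀x ∀y (Rxy → Ryy).
(a): fails — Rw1w2 but not Rw2w2.
(b): fails — R12 but not R22.
(c): fails — Rw1w0 but not Rw0w0.
(d): satisfies the condition.

(d)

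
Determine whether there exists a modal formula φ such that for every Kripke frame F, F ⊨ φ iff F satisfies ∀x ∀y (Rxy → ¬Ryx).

If a class were modally definable it would be closed under surjective bounded morphisms (Goldblatt–Thomason).
The 5-cycle (worlds w0,w1,w2,w3,w4 with w0→w1→w2→w3→w4→w0) is asymmetric. Mapping every world to a single reflexive point • is a surjective bounded morphism, and the reflexive point is not asymmetric (R•• but asymmetry requires ¬R••).
So no modal formula (or set of formulas) defines exactly the asymmetric frames.

No — not modally definable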